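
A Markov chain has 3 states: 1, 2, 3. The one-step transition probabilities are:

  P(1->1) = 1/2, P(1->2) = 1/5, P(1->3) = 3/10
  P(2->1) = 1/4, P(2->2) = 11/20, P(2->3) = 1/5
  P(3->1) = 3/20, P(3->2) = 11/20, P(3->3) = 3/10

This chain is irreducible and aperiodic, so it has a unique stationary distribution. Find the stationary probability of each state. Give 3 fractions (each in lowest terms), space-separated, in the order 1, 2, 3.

The stationary distribution satisfies pi = pi * P, i.e.:
  pi_1 = 1/2*pi_1 + 1/4*pi_2 + 3/20*pi_3
  pi_2 = 1/5*pi_1 + 11/20*pi_2 + 11/20*pi_3
  pi_3 = 3/10*pi_1 + 1/5*pi_2 + 3/10*pi_3
with normalization: pi_1 + pi_2 + pi_3 = 1.

Using the first 2 balance equations plus normalization, the linear system A*pi = b is:
  [-1/2, 1/4, 3/20] . pi = 0
  [1/5, -9/20, 11/20] . pi = 0
  [1, 1, 1] . pi = 1

Solving yields:
  pi_1 = 41/137
  pi_2 = 61/137
  pi_3 = 35/137

Verification (pi * P):
  41/137*1/2 + 61/137*1/4 + 35/137*3/20 = 41/137 = pi_1  (ok)
  41/137*1/5 + 61/137*11/20 + 35/137*11/20 = 61/137 = pi_2  (ok)
  41/137*3/10 + 61/137*1/5 + 35/137*3/10 = 35/137 = pi_3  (ok)

Answer: 41/137 61/137 35/137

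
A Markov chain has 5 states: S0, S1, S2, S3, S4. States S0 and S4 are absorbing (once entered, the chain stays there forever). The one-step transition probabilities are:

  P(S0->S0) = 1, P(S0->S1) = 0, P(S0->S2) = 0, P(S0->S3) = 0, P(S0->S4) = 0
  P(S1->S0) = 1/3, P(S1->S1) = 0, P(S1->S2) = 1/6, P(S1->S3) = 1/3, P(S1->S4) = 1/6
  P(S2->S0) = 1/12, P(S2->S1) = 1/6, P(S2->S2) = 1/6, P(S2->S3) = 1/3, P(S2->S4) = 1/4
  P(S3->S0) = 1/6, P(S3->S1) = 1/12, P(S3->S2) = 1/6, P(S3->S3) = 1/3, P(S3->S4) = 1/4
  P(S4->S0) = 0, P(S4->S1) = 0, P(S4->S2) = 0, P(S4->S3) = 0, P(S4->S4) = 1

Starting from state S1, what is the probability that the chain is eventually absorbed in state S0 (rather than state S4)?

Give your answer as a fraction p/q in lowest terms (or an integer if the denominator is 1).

Let a_i = P(absorbed in S0 | start in state i).
Boundary conditions: a_S0 = 1, a_S4 = 0.
For each transient state i, a_i = sum_j P(i->j) * a_j:
  a_S1 = 1/3*a_S0 + 0*a_S1 + 1/6*a_S2 + 1/3*a_S3 + 1/6*a_S4
  a_S2 = 1/12*a_S0 + 1/6*a_S1 + 1/6*a_S2 + 1/3*a_S3 + 1/4*a_S4
  a_S3 = 1/6*a_S0 + 1/12*a_S1 + 1/6*a_S2 + 1/3*a_S3 + 1/4*a_S4

Substituting a_S0 = 1 and a_S4 = 0, rearrange to (I - Q) a = r where r[i] = P(i -> S0):
  [1, -1/6, -1/3] . (a_S1, a_S2, a_S3) = 1/3
  [-1/6, 5/6, -1/3] . (a_S1, a_S2, a_S3) = 1/12
  [-1/12, -1/6, 2/3] . (a_S1, a_S2, a_S3) = 1/6

Solving yields:
  a_S1 = 17/32
  a_S2 = 71/192
  a_S3 = 157/384

Starting state is S1, so the absorption probability is a_S1 = 17/32.

Answer: 17/32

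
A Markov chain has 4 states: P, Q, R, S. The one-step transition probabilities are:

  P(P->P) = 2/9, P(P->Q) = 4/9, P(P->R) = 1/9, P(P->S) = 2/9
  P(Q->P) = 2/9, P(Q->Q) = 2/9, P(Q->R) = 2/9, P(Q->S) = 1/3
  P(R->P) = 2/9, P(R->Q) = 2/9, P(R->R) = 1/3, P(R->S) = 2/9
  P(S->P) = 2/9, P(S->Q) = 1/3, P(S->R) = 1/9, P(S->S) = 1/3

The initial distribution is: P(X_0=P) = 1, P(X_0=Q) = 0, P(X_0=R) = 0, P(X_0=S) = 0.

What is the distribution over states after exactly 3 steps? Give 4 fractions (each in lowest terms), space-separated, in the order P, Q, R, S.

Propagating the distribution step by step (d_{t+1} = d_t * P):
d_0 = (P=1, Q=0, R=0, S=0)
  d_1[P] = 1*2/9 + 0*2/9 + 0*2/9 + 0*2/9 = 2/9
  d_1[Q] = 1*4/9 + 0*2/9 + 0*2/9 + 0*1/3 = 4/9
  d_1[R] = 1*1/9 + 0*2/9 + 0*1/3 + 0*1/9 = 1/9
  d_1[S] = 1*2/9 + 0*1/3 + 0*2/9 + 0*1/3 = 2/9
d_1 = (P=2/9, Q=4/9, R=1/9, S=2/9)
  d_2[P] = 2/9*2/9 + 4/9*2/9 + 1/9*2/9 + 2/9*2/9 = 2/9
  d_2[Q] = 2/9*4/9 + 4/9*2/9 + 1/9*2/9 + 2/9*1/3 = 8/27
  d_2[R] = 2/9*1/9 + 4/9*2/9 + 1/9*1/3 + 2/9*1/9 = 5/27
  d_2[S] = 2/9*2/9 + 4/9*1/3 + 1/9*2/9 + 2/9*1/3 = 8/27
d_2 = (P=2/9, Q=8/27, R=5/27, S=8/27)
  d_3[P] = 2/9*2/9 + 8/27*2/9 + 5/27*2/9 + 8/27*2/9 = 2/9
  d_3[Q] = 2/9*4/9 + 8/27*2/9 + 5/27*2/9 + 8/27*1/3 = 74/243
  d_3[R] = 2/9*1/9 + 8/27*2/9 + 5/27*1/3 + 8/27*1/9 = 5/27
  d_3[S] = 2/9*2/9 + 8/27*1/3 + 5/27*2/9 + 8/27*1/3 = 70/243
d_3 = (P=2/9, Q=74/243, R=5/27, S=70/243)

Answer: 2/9 74/243 5/27 70/243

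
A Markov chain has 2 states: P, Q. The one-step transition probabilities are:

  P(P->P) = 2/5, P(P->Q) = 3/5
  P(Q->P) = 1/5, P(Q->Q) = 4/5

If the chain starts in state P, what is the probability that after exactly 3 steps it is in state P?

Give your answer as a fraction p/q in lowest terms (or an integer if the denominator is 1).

Answer: 32/125

Derivation:
Computing P^3 by repeated multiplication:
P^1 =
  P: [2/5, 3/5]
  Q: [1/5, 4/5]
P^2 =
  P: [7/25, 18/25]
  Q: [6/25, 19/25]
P^3 =
  P: [32/125, 93/125]
  Q: [31/125, 94/125]

(P^3)[P -> P] = 32/125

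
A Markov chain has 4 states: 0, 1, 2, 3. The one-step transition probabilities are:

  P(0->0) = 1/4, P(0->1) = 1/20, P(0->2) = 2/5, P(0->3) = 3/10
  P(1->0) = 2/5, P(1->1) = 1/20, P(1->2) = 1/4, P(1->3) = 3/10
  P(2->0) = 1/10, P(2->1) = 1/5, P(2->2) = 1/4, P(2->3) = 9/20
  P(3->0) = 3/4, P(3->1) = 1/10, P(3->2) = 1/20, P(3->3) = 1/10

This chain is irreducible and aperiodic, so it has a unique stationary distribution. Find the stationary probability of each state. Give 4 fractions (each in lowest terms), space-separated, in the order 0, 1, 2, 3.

The stationary distribution satisfies pi = pi * P, i.e.:
  pi_0 = 1/4*pi_0 + 2/5*pi_1 + 1/10*pi_2 + 3/4*pi_3
  pi_1 = 1/20*pi_0 + 1/20*pi_1 + 1/5*pi_2 + 1/10*pi_3
  pi_2 = 2/5*pi_0 + 1/4*pi_1 + 1/4*pi_2 + 1/20*pi_3
  pi_3 = 3/10*pi_0 + 3/10*pi_1 + 9/20*pi_2 + 1/10*pi_3
with normalization: pi_0 + pi_1 + pi_2 + pi_3 = 1.

Using the first 3 balance equations plus normalization, the linear system A*pi = b is:
  [-3/4, 2/5, 1/10, 3/4] . pi = 0
  [1/20, -19/20, 1/5, 1/10] . pi = 0
  [2/5, 1/4, -3/4, 1/20] . pi = 0
  [1, 1, 1, 1] . pi = 1

Solving yields:
  pi_0 = 7/19
  pi_1 = 79/779
  pi_2 = 194/779
  pi_3 = 219/779

Verification (pi * P):
  7/19*1/4 + 79/779*2/5 + 194/779*1/10 + 219/779*3/4 = 7/19 = pi_0  (ok)
  7/19*1/20 + 79/779*1/20 + 194/779*1/5 + 219/779*1/10 = 79/779 = pi_1  (ok)
  7/19*2/5 + 79/779*1/4 + 194/779*1/4 + 219/779*1/20 = 194/779 = pi_2  (ok)
  7/19*3/10 + 79/779*3/10 + 194/779*9/20 + 219/779*1/10 = 219/779 = pi_3  (ok)

Answer: 7/19 79/779 194/779 219/779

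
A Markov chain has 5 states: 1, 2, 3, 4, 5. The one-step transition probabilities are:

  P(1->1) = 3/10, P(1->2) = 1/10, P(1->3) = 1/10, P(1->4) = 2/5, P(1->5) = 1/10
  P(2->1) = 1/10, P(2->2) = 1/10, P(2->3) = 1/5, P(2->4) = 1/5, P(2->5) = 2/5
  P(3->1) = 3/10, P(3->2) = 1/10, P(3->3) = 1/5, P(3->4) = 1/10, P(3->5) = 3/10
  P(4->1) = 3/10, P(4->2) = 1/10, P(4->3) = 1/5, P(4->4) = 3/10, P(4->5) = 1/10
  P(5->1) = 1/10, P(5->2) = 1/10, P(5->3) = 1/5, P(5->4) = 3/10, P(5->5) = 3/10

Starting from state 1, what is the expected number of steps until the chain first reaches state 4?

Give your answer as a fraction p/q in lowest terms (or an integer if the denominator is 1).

Answer: 3500/1109

Derivation:
Let h_i = expected steps to first reach 4 from state i.
Boundary: h_4 = 0.
First-step equations for the other states:
  h_1 = 1 + 3/10*h_1 + 1/10*h_2 + 1/10*h_3 + 2/5*h_4 + 1/10*h_5
  h_2 = 1 + 1/10*h_1 + 1/10*h_2 + 1/5*h_3 + 1/5*h_4 + 2/5*h_5
  h_3 = 1 + 3/10*h_1 + 1/10*h_2 + 1/5*h_3 + 1/10*h_4 + 3/10*h_5
  h_5 = 1 + 1/10*h_1 + 1/10*h_2 + 1/5*h_3 + 3/10*h_4 + 3/10*h_5

Substituting h_4 = 0 and rearranging gives the linear system (I - Q) h = 1:
  [7/10, -1/10, -1/10, -1/10] . (h_1, h_2, h_3, h_5) = 1
  [-1/10, 9/10, -1/5, -2/5] . (h_1, h_2, h_3, h_5) = 1
  [-3/10, -1/10, 4/5, -3/10] . (h_1, h_2, h_3, h_5) = 1
  [-1/10, -1/10, -1/5, 7/10] . (h_1, h_2, h_3, h_5) = 1

Solving yields:
  h_1 = 3500/1109
  h_2 = 4510/1109
  h_3 = 4800/1109
  h_5 = 4100/1109

Starting state is 1, so the expected hitting time is h_1 = 3500/1109.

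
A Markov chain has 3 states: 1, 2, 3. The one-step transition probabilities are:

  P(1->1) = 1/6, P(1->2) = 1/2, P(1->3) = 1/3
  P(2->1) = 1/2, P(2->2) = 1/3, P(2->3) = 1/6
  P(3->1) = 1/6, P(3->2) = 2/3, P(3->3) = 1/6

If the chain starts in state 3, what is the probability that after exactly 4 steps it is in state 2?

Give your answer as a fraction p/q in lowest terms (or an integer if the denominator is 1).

Answer: 299/648

Derivation:
Computing P^4 by repeated multiplication:
P^1 =
  1: [1/6, 1/2, 1/3]
  2: [1/2, 1/3, 1/6]
  3: [1/6, 2/3, 1/6]
P^2 =
  1: [1/3, 17/36, 7/36]
  2: [5/18, 17/36, 1/4]
  3: [7/18, 5/12, 7/36]
P^3 =
  1: [35/108, 49/108, 2/9]
  2: [35/108, 25/54, 23/108]
  3: [11/36, 25/54, 25/108]
P^4 =
  1: [103/324, 299/648, 143/648]
  2: [26/81, 11/24, 143/648]
  3: [26/81, 299/648, 47/216]

(P^4)[3 -> 2] = 299/648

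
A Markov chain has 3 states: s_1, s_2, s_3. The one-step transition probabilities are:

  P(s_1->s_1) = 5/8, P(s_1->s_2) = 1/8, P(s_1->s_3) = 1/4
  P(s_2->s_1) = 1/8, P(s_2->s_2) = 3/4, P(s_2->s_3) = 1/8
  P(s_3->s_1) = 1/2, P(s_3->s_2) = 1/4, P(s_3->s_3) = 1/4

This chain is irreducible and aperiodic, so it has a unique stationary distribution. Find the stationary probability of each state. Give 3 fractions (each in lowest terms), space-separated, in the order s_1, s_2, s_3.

The stationary distribution satisfies pi = pi * P, i.e.:
  pi_s_1 = 5/8*pi_s_1 + 1/8*pi_s_2 + 1/2*pi_s_3
  pi_s_2 = 1/8*pi_s_1 + 3/4*pi_s_2 + 1/4*pi_s_3
  pi_s_3 = 1/4*pi_s_1 + 1/8*pi_s_2 + 1/4*pi_s_3
with normalization: pi_s_1 + pi_s_2 + pi_s_3 = 1.

Using the first 2 balance equations plus normalization, the linear system A*pi = b is:
  [-3/8, 1/8, 1/2] . pi = 0
  [1/8, -1/4, 1/4] . pi = 0
  [1, 1, 1] . pi = 1

Solving yields:
  pi_s_1 = 2/5
  pi_s_2 = 2/5
  pi_s_3 = 1/5

Verification (pi * P):
  2/5*5/8 + 2/5*1/8 + 1/5*1/2 = 2/5 = pi_s_1  (ok)
  2/5*1/8 + 2/5*3/4 + 1/5*1/4 = 2/5 = pi_s_2  (ok)
  2/5*1/4 + 2/5*1/8 + 1/5*1/4 = 1/5 = pi_s_3  (ok)

Answer: 2/5 2/5 1/5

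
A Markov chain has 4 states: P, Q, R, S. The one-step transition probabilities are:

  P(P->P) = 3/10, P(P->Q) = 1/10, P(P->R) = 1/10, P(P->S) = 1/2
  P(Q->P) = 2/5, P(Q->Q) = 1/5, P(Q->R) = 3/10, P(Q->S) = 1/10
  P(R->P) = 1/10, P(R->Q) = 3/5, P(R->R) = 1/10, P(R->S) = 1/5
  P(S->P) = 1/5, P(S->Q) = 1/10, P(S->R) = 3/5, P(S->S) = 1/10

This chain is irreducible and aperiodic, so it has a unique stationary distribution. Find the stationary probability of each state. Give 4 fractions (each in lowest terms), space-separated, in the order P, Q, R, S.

Answer: 339/1355 70/271 359/1355 307/1355

Derivation:
The stationary distribution satisfies pi = pi * P, i.e.:
  pi_P = 3/10*pi_P + 2/5*pi_Q + 1/10*pi_R + 1/5*pi_S
  pi_Q = 1/10*pi_P + 1/5*pi_Q + 3/5*pi_R + 1/10*pi_S
  pi_R = 1/10*pi_P + 3/10*pi_Q + 1/10*pi_R + 3/5*pi_S
  pi_S = 1/2*pi_P + 1/10*pi_Q + 1/5*pi_R + 1/10*pi_S
with normalization: pi_P + pi_Q + pi_R + pi_S = 1.

Using the first 3 balance equations plus normalization, the linear system A*pi = b is:
  [-7/10, 2/5, 1/10, 1/5] . pi = 0
  [1/10, -4/5, 3/5, 1/10] . pi = 0
  [1/10, 3/10, -9/10, 3/5] . pi = 0
  [1, 1, 1, 1] . pi = 1

Solving yields:
  pi_P = 339/1355
  pi_Q = 70/271
  pi_R = 359/1355
  pi_S = 307/1355

Verification (pi * P):
  339/1355*3/10 + 70/271*2/5 + 359/1355*1/10 + 307/1355*1/5 = 339/1355 = pi_P  (ok)
  339/1355*1/10 + 70/271*1/5 + 359/1355*3/5 + 307/1355*1/10 = 70/271 = pi_Q  (ok)
  339/1355*1/10 + 70/271*3/10 + 359/1355*1/10 + 307/1355*3/5 = 359/1355 = pi_R  (ok)
  339/1355*1/2 + 70/271*1/10 + 359/1355*1/5 + 307/1355*1/10 = 307/1355 = pi_S  (ok)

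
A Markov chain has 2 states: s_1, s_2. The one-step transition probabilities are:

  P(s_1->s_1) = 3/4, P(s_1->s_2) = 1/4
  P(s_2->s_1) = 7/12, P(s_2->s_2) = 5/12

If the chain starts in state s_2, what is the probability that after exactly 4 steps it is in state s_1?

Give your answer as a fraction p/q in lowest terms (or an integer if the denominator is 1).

Answer: 1813/2592

Derivation:
Computing P^4 by repeated multiplication:
P^1 =
  s_1: [3/4, 1/4]
  s_2: [7/12, 5/12]
P^2 =
  s_1: [17/24, 7/24]
  s_2: [49/72, 23/72]
P^3 =
  s_1: [101/144, 43/144]
  s_2: [301/432, 131/432]
P^4 =
  s_1: [605/864, 259/864]
  s_2: [1813/2592, 779/2592]

(P^4)[s_2 -> s_1] = 1813/2592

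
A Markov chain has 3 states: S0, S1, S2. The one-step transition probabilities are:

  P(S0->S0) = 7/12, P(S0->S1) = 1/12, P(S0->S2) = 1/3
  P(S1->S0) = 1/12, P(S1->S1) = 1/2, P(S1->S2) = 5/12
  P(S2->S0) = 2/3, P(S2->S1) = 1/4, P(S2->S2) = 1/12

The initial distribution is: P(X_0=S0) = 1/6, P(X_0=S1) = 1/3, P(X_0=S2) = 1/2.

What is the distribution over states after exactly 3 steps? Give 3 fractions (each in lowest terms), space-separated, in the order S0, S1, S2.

Answer: 5011/10368 1231/5184 965/3456

Derivation:
Propagating the distribution step by step (d_{t+1} = d_t * P):
d_0 = (S0=1/6, S1=1/3, S2=1/2)
  d_1[S0] = 1/6*7/12 + 1/3*1/12 + 1/2*2/3 = 11/24
  d_1[S1] = 1/6*1/12 + 1/3*1/2 + 1/2*1/4 = 11/36
  d_1[S2] = 1/6*1/3 + 1/3*5/12 + 1/2*1/12 = 17/72
d_1 = (S0=11/24, S1=11/36, S2=17/72)
  d_2[S0] = 11/24*7/12 + 11/36*1/12 + 17/72*2/3 = 389/864
  d_2[S1] = 11/24*1/12 + 11/36*1/2 + 17/72*1/4 = 1/4
  d_2[S2] = 11/24*1/3 + 11/36*5/12 + 17/72*1/12 = 259/864
d_2 = (S0=389/864, S1=1/4, S2=259/864)
  d_3[S0] = 389/864*7/12 + 1/4*1/12 + 259/864*2/3 = 5011/10368
  d_3[S1] = 389/864*1/12 + 1/4*1/2 + 259/864*1/4 = 1231/5184
  d_3[S2] = 389/864*1/3 + 1/4*5/12 + 259/864*1/12 = 965/3456
d_3 = (S0=5011/10368, S1=1231/5184, S2=965/3456)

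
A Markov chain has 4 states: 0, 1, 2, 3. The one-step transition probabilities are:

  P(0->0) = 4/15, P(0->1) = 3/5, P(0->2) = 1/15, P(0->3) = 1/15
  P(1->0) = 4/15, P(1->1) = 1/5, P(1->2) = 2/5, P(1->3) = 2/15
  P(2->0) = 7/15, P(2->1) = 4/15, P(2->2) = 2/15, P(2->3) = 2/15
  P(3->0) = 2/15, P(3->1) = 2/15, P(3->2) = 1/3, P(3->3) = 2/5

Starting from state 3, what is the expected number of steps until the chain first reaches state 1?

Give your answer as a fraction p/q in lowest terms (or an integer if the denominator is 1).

Answer: 3810/1049

Derivation:
Let h_i = expected steps to first reach 1 from state i.
Boundary: h_1 = 0.
First-step equations for the other states:
  h_0 = 1 + 4/15*h_0 + 3/5*h_1 + 1/15*h_2 + 1/15*h_3
  h_2 = 1 + 7/15*h_0 + 4/15*h_1 + 2/15*h_2 + 2/15*h_3
  h_3 = 1 + 2/15*h_0 + 2/15*h_1 + 1/3*h_2 + 2/5*h_3

Substituting h_1 = 0 and rearranging gives the linear system (I - Q) h = 1:
  [11/15, -1/15, -1/15] . (h_0, h_2, h_3) = 1
  [-7/15, 13/15, -2/15] . (h_0, h_2, h_3) = 1
  [-2/15, -1/3, 3/5] . (h_0, h_2, h_3) = 1

Solving yields:
  h_0 = 2040/1049
  h_2 = 2895/1049
  h_3 = 3810/1049

Starting state is 3, so the expected hitting time is h_3 = 3810/1049.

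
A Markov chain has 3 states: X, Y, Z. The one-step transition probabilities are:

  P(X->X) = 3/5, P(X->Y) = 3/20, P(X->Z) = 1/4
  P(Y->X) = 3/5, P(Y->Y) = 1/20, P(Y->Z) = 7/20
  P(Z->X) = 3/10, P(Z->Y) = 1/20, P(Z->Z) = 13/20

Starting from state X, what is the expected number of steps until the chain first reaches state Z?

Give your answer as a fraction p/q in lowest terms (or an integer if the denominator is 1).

Let h_i = expected steps to first reach Z from state i.
Boundary: h_Z = 0.
First-step equations for the other states:
  h_X = 1 + 3/5*h_X + 3/20*h_Y + 1/4*h_Z
  h_Y = 1 + 3/5*h_X + 1/20*h_Y + 7/20*h_Z

Substituting h_Z = 0 and rearranging gives the linear system (I - Q) h = 1:
  [2/5, -3/20] . (h_X, h_Y) = 1
  [-3/5, 19/20] . (h_X, h_Y) = 1

Solving yields:
  h_X = 110/29
  h_Y = 100/29

Starting state is X, so the expected hitting time is h_X = 110/29.

Answer: 110/29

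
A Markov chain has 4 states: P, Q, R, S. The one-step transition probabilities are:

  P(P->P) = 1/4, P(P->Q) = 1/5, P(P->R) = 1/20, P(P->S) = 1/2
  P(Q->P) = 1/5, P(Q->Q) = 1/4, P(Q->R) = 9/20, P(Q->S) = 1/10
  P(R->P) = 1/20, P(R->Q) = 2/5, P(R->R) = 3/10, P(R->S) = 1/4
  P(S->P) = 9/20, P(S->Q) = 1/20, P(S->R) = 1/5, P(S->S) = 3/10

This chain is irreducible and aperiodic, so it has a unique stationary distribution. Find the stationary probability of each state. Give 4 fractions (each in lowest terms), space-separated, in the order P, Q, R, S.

The stationary distribution satisfies pi = pi * P, i.e.:
  pi_P = 1/4*pi_P + 1/5*pi_Q + 1/20*pi_R + 9/20*pi_S
  pi_Q = 1/5*pi_P + 1/4*pi_Q + 2/5*pi_R + 1/20*pi_S
  pi_R = 1/20*pi_P + 9/20*pi_Q + 3/10*pi_R + 1/5*pi_S
  pi_S = 1/2*pi_P + 1/10*pi_Q + 1/4*pi_R + 3/10*pi_S
with normalization: pi_P + pi_Q + pi_R + pi_S = 1.

Using the first 3 balance equations plus normalization, the linear system A*pi = b is:
  [-3/4, 1/5, 1/20, 9/20] . pi = 0
  [1/5, -3/4, 2/5, 1/20] . pi = 0
  [1/20, 9/20, -7/10, 1/5] . pi = 0
  [1, 1, 1, 1] . pi = 1

Solving yields:
  pi_P = 1495/5973
  pi_Q = 427/1991
  pi_R = 478/1991
  pi_S = 1763/5973

Verification (pi * P):
  1495/5973*1/4 + 427/1991*1/5 + 478/1991*1/20 + 1763/5973*9/20 = 1495/5973 = pi_P  (ok)
  1495/5973*1/5 + 427/1991*1/4 + 478/1991*2/5 + 1763/5973*1/20 = 427/1991 = pi_Q  (ok)
  1495/5973*1/20 + 427/1991*9/20 + 478/1991*3/10 + 1763/5973*1/5 = 478/1991 = pi_R  (ok)
  1495/5973*1/2 + 427/1991*1/10 + 478/1991*1/4 + 1763/5973*3/10 = 1763/5973 = pi_S  (ok)

Answer: 1495/5973 427/1991 478/1991 1763/5973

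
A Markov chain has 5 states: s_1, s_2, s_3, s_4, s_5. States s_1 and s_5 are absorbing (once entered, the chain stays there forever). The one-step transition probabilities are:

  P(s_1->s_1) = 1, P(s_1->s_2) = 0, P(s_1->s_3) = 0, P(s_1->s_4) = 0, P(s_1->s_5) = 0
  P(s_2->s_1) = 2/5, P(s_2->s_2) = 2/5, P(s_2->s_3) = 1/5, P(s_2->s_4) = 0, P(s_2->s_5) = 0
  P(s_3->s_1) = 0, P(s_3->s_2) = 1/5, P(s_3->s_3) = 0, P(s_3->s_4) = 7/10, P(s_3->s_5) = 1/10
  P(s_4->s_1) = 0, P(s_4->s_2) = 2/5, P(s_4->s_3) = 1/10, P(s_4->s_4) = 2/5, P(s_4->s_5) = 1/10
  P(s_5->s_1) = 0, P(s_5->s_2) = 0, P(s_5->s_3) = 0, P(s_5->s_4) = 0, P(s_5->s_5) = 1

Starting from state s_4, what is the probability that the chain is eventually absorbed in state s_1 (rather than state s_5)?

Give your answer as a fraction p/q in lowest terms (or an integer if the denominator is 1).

Answer: 12/17

Derivation:
Let a_i = P(absorbed in s_1 | start in state i).
Boundary conditions: a_s_1 = 1, a_s_5 = 0.
For each transient state i, a_i = sum_j P(i->j) * a_j:
  a_s_2 = 2/5*a_s_1 + 2/5*a_s_2 + 1/5*a_s_3 + 0*a_s_4 + 0*a_s_5
  a_s_3 = 0*a_s_1 + 1/5*a_s_2 + 0*a_s_3 + 7/10*a_s_4 + 1/10*a_s_5
  a_s_4 = 0*a_s_1 + 2/5*a_s_2 + 1/10*a_s_3 + 2/5*a_s_4 + 1/10*a_s_5

Substituting a_s_1 = 1 and a_s_5 = 0, rearrange to (I - Q) a = r where r[i] = P(i -> s_1):
  [3/5, -1/5, 0] . (a_s_2, a_s_3, a_s_4) = 2/5
  [-1/5, 1, -7/10] . (a_s_2, a_s_3, a_s_4) = 0
  [-2/5, -1/10, 3/5] . (a_s_2, a_s_3, a_s_4) = 0

Solving yields:
  a_s_2 = 106/119
  a_s_3 = 80/119
  a_s_4 = 12/17

Starting state is s_4, so the absorption probability is a_s_4 = 12/17.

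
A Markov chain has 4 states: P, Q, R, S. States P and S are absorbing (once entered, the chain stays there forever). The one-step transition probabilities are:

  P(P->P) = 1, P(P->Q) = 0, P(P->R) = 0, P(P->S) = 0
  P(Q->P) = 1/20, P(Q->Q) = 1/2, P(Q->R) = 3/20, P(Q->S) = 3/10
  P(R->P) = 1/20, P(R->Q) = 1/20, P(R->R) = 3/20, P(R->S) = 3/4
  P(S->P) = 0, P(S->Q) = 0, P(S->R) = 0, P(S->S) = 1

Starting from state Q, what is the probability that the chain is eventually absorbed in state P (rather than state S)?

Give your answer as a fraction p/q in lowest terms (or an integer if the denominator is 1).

Let a_i = P(absorbed in P | start in state i).
Boundary conditions: a_P = 1, a_S = 0.
For each transient state i, a_i = sum_j P(i->j) * a_j:
  a_Q = 1/20*a_P + 1/2*a_Q + 3/20*a_R + 3/10*a_S
  a_R = 1/20*a_P + 1/20*a_Q + 3/20*a_R + 3/4*a_S

Substituting a_P = 1 and a_S = 0, rearrange to (I - Q) a = r where r[i] = P(i -> P):
  [1/2, -3/20] . (a_Q, a_R) = 1/20
  [-1/20, 17/20] . (a_Q, a_R) = 1/20

Solving yields:
  a_Q = 20/167
  a_R = 11/167

Starting state is Q, so the absorption probability is a_Q = 20/167.

Answer: 20/167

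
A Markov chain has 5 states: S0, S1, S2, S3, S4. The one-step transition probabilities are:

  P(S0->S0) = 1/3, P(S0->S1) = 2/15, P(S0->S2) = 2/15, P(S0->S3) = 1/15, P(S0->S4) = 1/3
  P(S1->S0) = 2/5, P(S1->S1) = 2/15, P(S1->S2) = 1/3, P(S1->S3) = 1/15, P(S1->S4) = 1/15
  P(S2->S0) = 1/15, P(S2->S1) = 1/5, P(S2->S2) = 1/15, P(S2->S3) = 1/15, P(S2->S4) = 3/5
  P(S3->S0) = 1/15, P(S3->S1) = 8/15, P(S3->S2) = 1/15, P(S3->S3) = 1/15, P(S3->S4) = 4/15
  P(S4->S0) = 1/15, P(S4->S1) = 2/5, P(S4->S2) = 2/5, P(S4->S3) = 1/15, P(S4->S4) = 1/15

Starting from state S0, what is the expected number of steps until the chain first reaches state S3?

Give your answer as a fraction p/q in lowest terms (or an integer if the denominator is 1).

Let h_i = expected steps to first reach S3 from state i.
Boundary: h_S3 = 0.
First-step equations for the other states:
  h_S0 = 1 + 1/3*h_S0 + 2/15*h_S1 + 2/15*h_S2 + 1/15*h_S3 + 1/3*h_S4
  h_S1 = 1 + 2/5*h_S0 + 2/15*h_S1 + 1/3*h_S2 + 1/15*h_S3 + 1/15*h_S4
  h_S2 = 1 + 1/15*h_S0 + 1/5*h_S1 + 1/15*h_S2 + 1/15*h_S3 + 3/5*h_S4
  h_S4 = 1 + 1/15*h_S0 + 2/5*h_S1 + 2/5*h_S2 + 1/15*h_S3 + 1/15*h_S4

Substituting h_S3 = 0 and rearranging gives the linear system (I - Q) h = 1:
  [2/3, -2/15, -2/15, -1/3] . (h_S0, h_S1, h_S2, h_S4) = 1
  [-2/5, 13/15, -1/3, -1/15] . (h_S0, h_S1, h_S2, h_S4) = 1
  [-1/15, -1/5, 14/15, -3/5] . (h_S0, h_S1, h_S2, h_S4) = 1
  [-1/15, -2/5, -2/5, 14/15] . (h_S0, h_S1, h_S2, h_S4) = 1

Solving yields:
  h_S0 = 15
  h_S1 = 15
  h_S2 = 15
  h_S4 = 15

Starting state is S0, so the expected hitting time is h_S0 = 15.

Answer: 15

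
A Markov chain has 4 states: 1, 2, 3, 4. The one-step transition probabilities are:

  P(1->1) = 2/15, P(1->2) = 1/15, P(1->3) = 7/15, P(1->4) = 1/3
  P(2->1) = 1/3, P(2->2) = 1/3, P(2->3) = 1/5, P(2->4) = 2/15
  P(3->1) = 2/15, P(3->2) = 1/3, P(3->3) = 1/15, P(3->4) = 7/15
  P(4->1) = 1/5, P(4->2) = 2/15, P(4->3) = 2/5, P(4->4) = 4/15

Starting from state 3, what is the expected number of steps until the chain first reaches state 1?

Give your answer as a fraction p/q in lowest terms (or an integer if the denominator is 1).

Let h_i = expected steps to first reach 1 from state i.
Boundary: h_1 = 0.
First-step equations for the other states:
  h_2 = 1 + 1/3*h_1 + 1/3*h_2 + 1/5*h_3 + 2/15*h_4
  h_3 = 1 + 2/15*h_1 + 1/3*h_2 + 1/15*h_3 + 7/15*h_4
  h_4 = 1 + 1/5*h_1 + 2/15*h_2 + 2/5*h_3 + 4/15*h_4

Substituting h_1 = 0 and rearranging gives the linear system (I - Q) h = 1:
  [2/3, -1/5, -2/15] . (h_2, h_3, h_4) = 1
  [-1/3, 14/15, -7/15] . (h_2, h_3, h_4) = 1
  [-2/15, -2/5, 11/15] . (h_2, h_3, h_4) = 1

Solving yields:
  h_2 = 3090/797
  h_3 = 3825/797
  h_4 = 3735/797

Starting state is 3, so the expected hitting time is h_3 = 3825/797.

Answer: 3825/797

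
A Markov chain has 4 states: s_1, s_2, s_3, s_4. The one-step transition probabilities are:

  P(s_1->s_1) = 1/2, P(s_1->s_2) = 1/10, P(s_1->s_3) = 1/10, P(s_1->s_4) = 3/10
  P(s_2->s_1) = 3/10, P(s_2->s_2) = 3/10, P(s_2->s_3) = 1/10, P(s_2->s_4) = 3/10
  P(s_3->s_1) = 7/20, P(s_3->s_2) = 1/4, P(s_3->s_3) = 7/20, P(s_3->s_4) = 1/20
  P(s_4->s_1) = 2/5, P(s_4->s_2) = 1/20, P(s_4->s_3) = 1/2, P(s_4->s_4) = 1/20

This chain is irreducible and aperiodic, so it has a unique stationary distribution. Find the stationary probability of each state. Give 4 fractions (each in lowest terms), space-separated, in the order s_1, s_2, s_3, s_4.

The stationary distribution satisfies pi = pi * P, i.e.:
  pi_s_1 = 1/2*pi_s_1 + 3/10*pi_s_2 + 7/20*pi_s_3 + 2/5*pi_s_4
  pi_s_2 = 1/10*pi_s_1 + 3/10*pi_s_2 + 1/4*pi_s_3 + 1/20*pi_s_4
  pi_s_3 = 1/10*pi_s_1 + 1/10*pi_s_2 + 7/20*pi_s_3 + 1/2*pi_s_4
  pi_s_4 = 3/10*pi_s_1 + 3/10*pi_s_2 + 1/20*pi_s_3 + 1/20*pi_s_4
with normalization: pi_s_1 + pi_s_2 + pi_s_3 + pi_s_4 = 1.

Using the first 3 balance equations plus normalization, the linear system A*pi = b is:
  [-1/2, 3/10, 7/20, 2/5] . pi = 0
  [1/10, -7/10, 1/4, 1/20] . pi = 0
  [1/10, 1/10, -13/20, 1/2] . pi = 0
  [1, 1, 1, 1] . pi = 1

Solving yields:
  pi_s_1 = 687/1660
  pi_s_2 = 261/1660
  pi_s_3 = 98/415
  pi_s_4 = 16/83

Verification (pi * P):
  687/1660*1/2 + 261/1660*3/10 + 98/415*7/20 + 16/83*2/5 = 687/1660 = pi_s_1  (ok)
  687/1660*1/10 + 261/1660*3/10 + 98/415*1/4 + 16/83*1/20 = 261/1660 = pi_s_2  (ok)
  687/1660*1/10 + 261/1660*1/10 + 98/415*7/20 + 16/83*1/2 = 98/415 = pi_s_3  (ok)
  687/1660*3/10 + 261/1660*3/10 + 98/415*1/20 + 16/83*1/20 = 16/83 = pi_s_4  (ok)

Answer: 687/1660 261/1660 98/415 16/83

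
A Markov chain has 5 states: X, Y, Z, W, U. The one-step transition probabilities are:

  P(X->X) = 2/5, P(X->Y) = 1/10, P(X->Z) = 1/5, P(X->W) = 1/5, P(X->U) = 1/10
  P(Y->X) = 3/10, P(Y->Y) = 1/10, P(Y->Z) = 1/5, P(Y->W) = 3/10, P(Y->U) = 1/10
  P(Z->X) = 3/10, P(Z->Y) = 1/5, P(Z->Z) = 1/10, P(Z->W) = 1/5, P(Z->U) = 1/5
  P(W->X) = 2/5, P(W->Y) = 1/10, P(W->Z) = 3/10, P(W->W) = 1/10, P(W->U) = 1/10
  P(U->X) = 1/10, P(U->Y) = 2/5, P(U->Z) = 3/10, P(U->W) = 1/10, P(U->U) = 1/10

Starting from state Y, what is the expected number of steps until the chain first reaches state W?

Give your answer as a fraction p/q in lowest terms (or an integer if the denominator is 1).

Answer: 9810/2219

Derivation:
Let h_i = expected steps to first reach W from state i.
Boundary: h_W = 0.
First-step equations for the other states:
  h_X = 1 + 2/5*h_X + 1/10*h_Y + 1/5*h_Z + 1/5*h_W + 1/10*h_U
  h_Y = 1 + 3/10*h_X + 1/10*h_Y + 1/5*h_Z + 3/10*h_W + 1/10*h_U
  h_Z = 1 + 3/10*h_X + 1/5*h_Y + 1/10*h_Z + 1/5*h_W + 1/5*h_U
  h_U = 1 + 1/10*h_X + 2/5*h_Y + 3/10*h_Z + 1/10*h_W + 1/10*h_U

Substituting h_W = 0 and rearranging gives the linear system (I - Q) h = 1:
  [3/5, -1/10, -1/5, -1/10] . (h_X, h_Y, h_Z, h_U) = 1
  [-3/10, 9/10, -1/5, -1/10] . (h_X, h_Y, h_Z, h_U) = 1
  [-3/10, -1/5, 9/10, -1/5] . (h_X, h_Y, h_Z, h_U) = 1
  [-1/10, -2/5, -3/10, 9/10] . (h_X, h_Y, h_Z, h_U) = 1

Solving yields:
  h_X = 10900/2219
  h_Y = 9810/2219
  h_Z = 10870/2219
  h_U = 11660/2219

Starting state is Y, so the expected hitting time is h_Y = 9810/2219.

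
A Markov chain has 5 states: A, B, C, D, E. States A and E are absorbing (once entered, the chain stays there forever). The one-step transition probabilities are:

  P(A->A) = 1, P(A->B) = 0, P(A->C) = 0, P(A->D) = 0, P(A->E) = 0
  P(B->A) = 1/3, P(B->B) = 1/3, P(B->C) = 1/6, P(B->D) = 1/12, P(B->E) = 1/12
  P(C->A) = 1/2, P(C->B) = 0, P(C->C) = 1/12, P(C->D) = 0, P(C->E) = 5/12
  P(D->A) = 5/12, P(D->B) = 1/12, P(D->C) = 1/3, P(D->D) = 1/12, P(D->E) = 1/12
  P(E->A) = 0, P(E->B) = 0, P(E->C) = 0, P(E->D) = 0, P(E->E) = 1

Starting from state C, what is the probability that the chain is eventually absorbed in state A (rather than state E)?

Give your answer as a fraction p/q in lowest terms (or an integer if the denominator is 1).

Answer: 6/11

Derivation:
Let a_i = P(absorbed in A | start in state i).
Boundary conditions: a_A = 1, a_E = 0.
For each transient state i, a_i = sum_j P(i->j) * a_j:
  a_B = 1/3*a_A + 1/3*a_B + 1/6*a_C + 1/12*a_D + 1/12*a_E
  a_C = 1/2*a_A + 0*a_B + 1/12*a_C + 0*a_D + 5/12*a_E
  a_D = 5/12*a_A + 1/12*a_B + 1/3*a_C + 1/12*a_D + 1/12*a_E

Substituting a_A = 1 and a_E = 0, rearrange to (I - Q) a = r where r[i] = P(i -> A):
  [2/3, -1/6, -1/12] . (a_B, a_C, a_D) = 1/3
  [0, 11/12, 0] . (a_B, a_C, a_D) = 1/2
  [-1/12, -1/3, 11/12] . (a_B, a_C, a_D) = 5/12

Solving yields:
  a_B = 695/957
  a_C = 6/11
  a_D = 688/957

Starting state is C, so the absorption probability is a_C = 6/11.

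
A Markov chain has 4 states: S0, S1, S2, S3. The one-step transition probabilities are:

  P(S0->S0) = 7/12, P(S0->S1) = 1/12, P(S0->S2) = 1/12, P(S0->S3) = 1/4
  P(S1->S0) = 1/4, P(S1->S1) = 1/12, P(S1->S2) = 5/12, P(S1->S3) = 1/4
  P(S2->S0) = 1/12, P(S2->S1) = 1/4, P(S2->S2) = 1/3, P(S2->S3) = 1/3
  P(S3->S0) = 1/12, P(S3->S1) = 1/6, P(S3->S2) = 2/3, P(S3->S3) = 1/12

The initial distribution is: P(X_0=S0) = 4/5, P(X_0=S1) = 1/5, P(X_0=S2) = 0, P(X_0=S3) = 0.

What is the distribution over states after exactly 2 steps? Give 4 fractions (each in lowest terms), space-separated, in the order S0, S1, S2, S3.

Answer: 16/45 31/240 53/180 53/240

Derivation:
Propagating the distribution step by step (d_{t+1} = d_t * P):
d_0 = (S0=4/5, S1=1/5, S2=0, S3=0)
  d_1[S0] = 4/5*7/12 + 1/5*1/4 + 0*1/12 + 0*1/12 = 31/60
  d_1[S1] = 4/5*1/12 + 1/5*1/12 + 0*1/4 + 0*1/6 = 1/12
  d_1[S2] = 4/5*1/12 + 1/5*5/12 + 0*1/3 + 0*2/3 = 3/20
  d_1[S3] = 4/5*1/4 + 1/5*1/4 + 0*1/3 + 0*1/12 = 1/4
d_1 = (S0=31/60, S1=1/12, S2=3/20, S3=1/4)
  d_2[S0] = 31/60*7/12 + 1/12*1/4 + 3/20*1/12 + 1/4*1/12 = 16/45
  d_2[S1] = 31/60*1/12 + 1/12*1/12 + 3/20*1/4 + 1/4*1/6 = 31/240
  d_2[S2] = 31/60*1/12 + 1/12*5/12 + 3/20*1/3 + 1/4*2/3 = 53/180
  d_2[S3] = 31/60*1/4 + 1/12*1/4 + 3/20*1/3 + 1/4*1/12 = 53/240
d_2 = (S0=16/45, S1=31/240, S2=53/180, S3=53/240)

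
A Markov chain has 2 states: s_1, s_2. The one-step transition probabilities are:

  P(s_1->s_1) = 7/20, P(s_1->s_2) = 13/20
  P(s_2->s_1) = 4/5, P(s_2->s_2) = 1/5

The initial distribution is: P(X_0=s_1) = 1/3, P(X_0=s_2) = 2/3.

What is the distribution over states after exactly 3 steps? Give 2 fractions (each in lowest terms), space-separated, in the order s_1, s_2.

Answer: 4573/8000 3427/8000

Derivation:
Propagating the distribution step by step (d_{t+1} = d_t * P):
d_0 = (s_1=1/3, s_2=2/3)
  d_1[s_1] = 1/3*7/20 + 2/3*4/5 = 13/20
  d_1[s_2] = 1/3*13/20 + 2/3*1/5 = 7/20
d_1 = (s_1=13/20, s_2=7/20)
  d_2[s_1] = 13/20*7/20 + 7/20*4/5 = 203/400
  d_2[s_2] = 13/20*13/20 + 7/20*1/5 = 197/400
d_2 = (s_1=203/400, s_2=197/400)
  d_3[s_1] = 203/400*7/20 + 197/400*4/5 = 4573/8000
  d_3[s_2] = 203/400*13/20 + 197/400*1/5 = 3427/8000
d_3 = (s_1=4573/8000, s_2=3427/8000)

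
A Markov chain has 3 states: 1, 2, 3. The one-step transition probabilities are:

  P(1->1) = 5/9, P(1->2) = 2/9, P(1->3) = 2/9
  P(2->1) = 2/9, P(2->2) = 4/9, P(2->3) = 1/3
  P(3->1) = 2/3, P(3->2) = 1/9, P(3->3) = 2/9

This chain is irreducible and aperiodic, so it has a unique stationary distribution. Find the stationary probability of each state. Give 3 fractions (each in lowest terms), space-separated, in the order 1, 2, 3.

Answer: 1/2 1/4 1/4

Derivation:
The stationary distribution satisfies pi = pi * P, i.e.:
  pi_1 = 5/9*pi_1 + 2/9*pi_2 + 2/3*pi_3
  pi_2 = 2/9*pi_1 + 4/9*pi_2 + 1/9*pi_3
  pi_3 = 2/9*pi_1 + 1/3*pi_2 + 2/9*pi_3
with normalization: pi_1 + pi_2 + pi_3 = 1.

Using the first 2 balance equations plus normalization, the linear system A*pi = b is:
  [-4/9, 2/9, 2/3] . pi = 0
  [2/9, -5/9, 1/9] . pi = 0
  [1, 1, 1] . pi = 1

Solving yields:
  pi_1 = 1/2
  pi_2 = 1/4
  pi_3 = 1/4

Verification (pi * P):
  1/2*5/9 + 1/4*2/9 + 1/4*2/3 = 1/2 = pi_1  (ok)
  1/2*2/9 + 1/4*4/9 + 1/4*1/9 = 1/4 = pi_2  (ok)
  1/2*2/9 + 1/4*1/3 + 1/4*2/9 = 1/4 = pi_3  (ok)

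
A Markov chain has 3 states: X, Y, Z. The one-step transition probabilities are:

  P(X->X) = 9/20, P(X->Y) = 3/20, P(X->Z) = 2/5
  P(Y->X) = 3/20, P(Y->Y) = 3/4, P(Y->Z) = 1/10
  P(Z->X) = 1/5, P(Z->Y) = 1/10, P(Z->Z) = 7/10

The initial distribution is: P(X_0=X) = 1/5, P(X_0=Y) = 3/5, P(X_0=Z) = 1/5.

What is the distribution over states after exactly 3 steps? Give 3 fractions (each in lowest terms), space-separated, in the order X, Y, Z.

Answer: 2357/10000 3949/10000 1847/5000

Derivation:
Propagating the distribution step by step (d_{t+1} = d_t * P):
d_0 = (X=1/5, Y=3/5, Z=1/5)
  d_1[X] = 1/5*9/20 + 3/5*3/20 + 1/5*1/5 = 11/50
  d_1[Y] = 1/5*3/20 + 3/5*3/4 + 1/5*1/10 = 1/2
  d_1[Z] = 1/5*2/5 + 3/5*1/10 + 1/5*7/10 = 7/25
d_1 = (X=11/50, Y=1/2, Z=7/25)
  d_2[X] = 11/50*9/20 + 1/2*3/20 + 7/25*1/5 = 23/100
  d_2[Y] = 11/50*3/20 + 1/2*3/4 + 7/25*1/10 = 109/250
  d_2[Z] = 11/50*2/5 + 1/2*1/10 + 7/25*7/10 = 167/500
d_2 = (X=23/100, Y=109/250, Z=167/500)
  d_3[X] = 23/100*9/20 + 109/250*3/20 + 167/500*1/5 = 2357/10000
  d_3[Y] = 23/100*3/20 + 109/250*3/4 + 167/500*1/10 = 3949/10000
  d_3[Z] = 23/100*2/5 + 109/250*1/10 + 167/500*7/10 = 1847/5000
d_3 = (X=2357/10000, Y=3949/10000, Z=1847/5000)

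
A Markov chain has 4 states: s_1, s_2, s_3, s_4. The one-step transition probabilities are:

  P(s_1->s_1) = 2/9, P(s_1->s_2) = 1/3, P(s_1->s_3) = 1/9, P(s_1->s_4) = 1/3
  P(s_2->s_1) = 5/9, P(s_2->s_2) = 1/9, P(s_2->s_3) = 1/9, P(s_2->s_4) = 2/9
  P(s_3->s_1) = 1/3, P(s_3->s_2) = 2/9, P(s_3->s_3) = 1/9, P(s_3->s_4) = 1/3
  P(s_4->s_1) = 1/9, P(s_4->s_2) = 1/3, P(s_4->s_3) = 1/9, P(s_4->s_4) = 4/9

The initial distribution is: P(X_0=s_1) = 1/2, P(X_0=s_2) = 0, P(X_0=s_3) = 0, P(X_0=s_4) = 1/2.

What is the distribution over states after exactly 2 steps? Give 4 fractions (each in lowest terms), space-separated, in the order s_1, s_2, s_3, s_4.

Propagating the distribution step by step (d_{t+1} = d_t * P):
d_0 = (s_1=1/2, s_2=0, s_3=0, s_4=1/2)
  d_1[s_1] = 1/2*2/9 + 0*5/9 + 0*1/3 + 1/2*1/9 = 1/6
  d_1[s_2] = 1/2*1/3 + 0*1/9 + 0*2/9 + 1/2*1/3 = 1/3
  d_1[s_3] = 1/2*1/9 + 0*1/9 + 0*1/9 + 1/2*1/9 = 1/9
  d_1[s_4] = 1/2*1/3 + 0*2/9 + 0*1/3 + 1/2*4/9 = 7/18
d_1 = (s_1=1/6, s_2=1/3, s_3=1/9, s_4=7/18)
  d_2[s_1] = 1/6*2/9 + 1/3*5/9 + 1/9*1/3 + 7/18*1/9 = 49/162
  d_2[s_2] = 1/6*1/3 + 1/3*1/9 + 1/9*2/9 + 7/18*1/3 = 20/81
  d_2[s_3] = 1/6*1/9 + 1/3*1/9 + 1/9*1/9 + 7/18*1/9 = 1/9
  d_2[s_4] = 1/6*1/3 + 1/3*2/9 + 1/9*1/3 + 7/18*4/9 = 55/162
d_2 = (s_1=49/162, s_2=20/81, s_3=1/9, s_4=55/162)

Answer: 49/162 20/81 1/9 55/162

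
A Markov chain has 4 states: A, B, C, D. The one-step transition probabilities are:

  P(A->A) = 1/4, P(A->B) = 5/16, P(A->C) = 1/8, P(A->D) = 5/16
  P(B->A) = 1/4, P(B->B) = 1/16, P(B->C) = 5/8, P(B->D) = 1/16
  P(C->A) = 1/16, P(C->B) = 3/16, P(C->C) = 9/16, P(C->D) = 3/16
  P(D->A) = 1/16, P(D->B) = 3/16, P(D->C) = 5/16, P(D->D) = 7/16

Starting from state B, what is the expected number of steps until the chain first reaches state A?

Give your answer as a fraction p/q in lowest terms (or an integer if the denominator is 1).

Let h_i = expected steps to first reach A from state i.
Boundary: h_A = 0.
First-step equations for the other states:
  h_B = 1 + 1/4*h_A + 1/16*h_B + 5/8*h_C + 1/16*h_D
  h_C = 1 + 1/16*h_A + 3/16*h_B + 9/16*h_C + 3/16*h_D
  h_D = 1 + 1/16*h_A + 3/16*h_B + 5/16*h_C + 7/16*h_D

Substituting h_A = 0 and rearranging gives the linear system (I - Q) h = 1:
  [15/16, -5/8, -1/16] . (h_B, h_C, h_D) = 1
  [-3/16, 7/16, -3/16] . (h_B, h_C, h_D) = 1
  [-3/16, -5/16, 9/16] . (h_B, h_C, h_D) = 1

Solving yields:
  h_B = 80/9
  h_C = 32/3
  h_D = 32/3

Starting state is B, so the expected hitting time is h_B = 80/9.

Answer: 80/9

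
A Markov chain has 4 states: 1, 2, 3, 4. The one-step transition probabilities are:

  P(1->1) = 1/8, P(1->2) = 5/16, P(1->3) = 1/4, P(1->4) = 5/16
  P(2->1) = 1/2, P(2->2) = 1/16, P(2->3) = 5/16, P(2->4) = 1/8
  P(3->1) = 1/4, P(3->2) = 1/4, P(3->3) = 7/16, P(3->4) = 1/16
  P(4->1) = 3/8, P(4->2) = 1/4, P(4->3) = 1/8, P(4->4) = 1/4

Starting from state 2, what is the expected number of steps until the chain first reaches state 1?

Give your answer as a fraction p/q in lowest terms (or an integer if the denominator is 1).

Answer: 1544/621

Derivation:
Let h_i = expected steps to first reach 1 from state i.
Boundary: h_1 = 0.
First-step equations for the other states:
  h_2 = 1 + 1/2*h_1 + 1/16*h_2 + 5/16*h_3 + 1/8*h_4
  h_3 = 1 + 1/4*h_1 + 1/4*h_2 + 7/16*h_3 + 1/16*h_4
  h_4 = 1 + 3/8*h_1 + 1/4*h_2 + 1/8*h_3 + 1/4*h_4

Substituting h_1 = 0 and rearranging gives the linear system (I - Q) h = 1:
  [15/16, -5/16, -1/8] . (h_2, h_3, h_4) = 1
  [-1/4, 9/16, -1/16] . (h_2, h_3, h_4) = 1
  [-1/4, -1/8, 3/4] . (h_2, h_3, h_4) = 1

Solving yields:
  h_2 = 1544/621
  h_3 = 1976/621
  h_4 = 1672/621

Starting state is 2, so the expected hitting time is h_2 = 1544/621.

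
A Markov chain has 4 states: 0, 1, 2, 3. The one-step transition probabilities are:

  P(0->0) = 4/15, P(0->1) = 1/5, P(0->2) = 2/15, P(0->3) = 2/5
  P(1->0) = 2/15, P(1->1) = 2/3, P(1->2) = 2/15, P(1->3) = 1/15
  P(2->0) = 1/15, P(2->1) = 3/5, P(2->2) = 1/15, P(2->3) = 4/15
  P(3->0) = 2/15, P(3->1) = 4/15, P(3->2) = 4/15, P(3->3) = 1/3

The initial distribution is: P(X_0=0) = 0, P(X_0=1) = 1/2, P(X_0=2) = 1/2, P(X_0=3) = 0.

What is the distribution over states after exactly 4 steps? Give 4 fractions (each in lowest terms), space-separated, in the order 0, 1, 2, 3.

Answer: 14437/101250 26117/50625 15043/101250 3256/16875

Derivation:
Propagating the distribution step by step (d_{t+1} = d_t * P):
d_0 = (0=0, 1=1/2, 2=1/2, 3=0)
  d_1[0] = 0*4/15 + 1/2*2/15 + 1/2*1/15 + 0*2/15 = 1/10
  d_1[1] = 0*1/5 + 1/2*2/3 + 1/2*3/5 + 0*4/15 = 19/30
  d_1[2] = 0*2/15 + 1/2*2/15 + 1/2*1/15 + 0*4/15 = 1/10
  d_1[3] = 0*2/5 + 1/2*1/15 + 1/2*4/15 + 0*1/3 = 1/6
d_1 = (0=1/10, 1=19/30, 2=1/10, 3=1/6)
  d_2[0] = 1/10*4/15 + 19/30*2/15 + 1/10*1/15 + 1/6*2/15 = 7/50
  d_2[1] = 1/10*1/5 + 19/30*2/3 + 1/10*3/5 + 1/6*4/15 = 41/75
  d_2[2] = 1/10*2/15 + 19/30*2/15 + 1/10*1/15 + 1/6*4/15 = 67/450
  d_2[3] = 1/10*2/5 + 19/30*1/15 + 1/10*4/15 + 1/6*1/3 = 37/225
d_2 = (0=7/50, 1=41/75, 2=67/450, 3=37/225)
  d_3[0] = 7/50*4/15 + 41/75*2/15 + 67/450*1/15 + 37/225*2/15 = 959/6750
  d_3[1] = 7/50*1/5 + 41/75*2/3 + 67/450*3/5 + 37/225*4/15 = 1774/3375
  d_3[2] = 7/50*2/15 + 41/75*2/15 + 67/450*1/15 + 37/225*4/15 = 109/750
  d_3[3] = 7/50*2/5 + 41/75*1/15 + 67/450*4/15 + 37/225*1/3 = 631/3375
d_3 = (0=959/6750, 1=1774/3375, 2=109/750, 3=631/3375)
  d_4[0] = 959/6750*4/15 + 1774/3375*2/15 + 109/750*1/15 + 631/3375*2/15 = 14437/101250
  d_4[1] = 959/6750*1/5 + 1774/3375*2/3 + 109/750*3/5 + 631/3375*4/15 = 26117/50625
  d_4[2] = 959/6750*2/15 + 1774/3375*2/15 + 109/750*1/15 + 631/3375*4/15 = 15043/101250
  d_4[3] = 959/6750*2/5 + 1774/3375*1/15 + 109/750*4/15 + 631/3375*1/3 = 3256/16875
d_4 = (0=14437/101250, 1=26117/50625, 2=15043/101250, 3=3256/16875)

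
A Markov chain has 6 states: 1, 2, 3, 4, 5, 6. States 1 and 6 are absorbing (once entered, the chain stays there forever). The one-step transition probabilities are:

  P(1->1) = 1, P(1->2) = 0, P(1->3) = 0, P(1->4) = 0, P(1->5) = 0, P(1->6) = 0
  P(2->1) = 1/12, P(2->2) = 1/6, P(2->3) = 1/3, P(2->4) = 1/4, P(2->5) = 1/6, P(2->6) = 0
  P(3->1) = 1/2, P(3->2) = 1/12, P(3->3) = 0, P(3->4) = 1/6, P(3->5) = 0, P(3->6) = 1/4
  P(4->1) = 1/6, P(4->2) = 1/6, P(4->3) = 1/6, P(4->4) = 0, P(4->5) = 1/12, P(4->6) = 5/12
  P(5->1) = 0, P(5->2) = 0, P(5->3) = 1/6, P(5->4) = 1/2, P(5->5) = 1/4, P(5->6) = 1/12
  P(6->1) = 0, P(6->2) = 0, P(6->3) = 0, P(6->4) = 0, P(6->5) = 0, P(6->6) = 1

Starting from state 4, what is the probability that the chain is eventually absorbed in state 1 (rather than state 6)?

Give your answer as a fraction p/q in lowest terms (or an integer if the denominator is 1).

Let a_i = P(absorbed in 1 | start in state i).
Boundary conditions: a_1 = 1, a_6 = 0.
For each transient state i, a_i = sum_j P(i->j) * a_j:
  a_2 = 1/12*a_1 + 1/6*a_2 + 1/3*a_3 + 1/4*a_4 + 1/6*a_5 + 0*a_6
  a_3 = 1/2*a_1 + 1/12*a_2 + 0*a_3 + 1/6*a_4 + 0*a_5 + 1/4*a_6
  a_4 = 1/6*a_1 + 1/6*a_2 + 1/6*a_3 + 0*a_4 + 1/12*a_5 + 5/12*a_6
  a_5 = 0*a_1 + 0*a_2 + 1/6*a_3 + 1/2*a_4 + 1/4*a_5 + 1/12*a_6

Substituting a_1 = 1 and a_6 = 0, rearrange to (I - Q) a = r where r[i] = P(i -> 1):
  [5/6, -1/3, -1/4, -1/6] . (a_2, a_3, a_4, a_5) = 1/12
  [-1/12, 1, -1/6, 0] . (a_2, a_3, a_4, a_5) = 1/2
  [-1/6, -1/6, 1, -1/12] . (a_2, a_3, a_4, a_5) = 1/6
  [0, -1/6, -1/2, 3/4] . (a_2, a_3, a_4, a_5) = 0

Solving yields:
  a_2 = 1380/2551
  a_3 = 1557/2551
  a_4 = 999/2551
  a_5 = 1012/2551

Starting state is 4, so the absorption probability is a_4 = 999/2551.

Answer: 999/2551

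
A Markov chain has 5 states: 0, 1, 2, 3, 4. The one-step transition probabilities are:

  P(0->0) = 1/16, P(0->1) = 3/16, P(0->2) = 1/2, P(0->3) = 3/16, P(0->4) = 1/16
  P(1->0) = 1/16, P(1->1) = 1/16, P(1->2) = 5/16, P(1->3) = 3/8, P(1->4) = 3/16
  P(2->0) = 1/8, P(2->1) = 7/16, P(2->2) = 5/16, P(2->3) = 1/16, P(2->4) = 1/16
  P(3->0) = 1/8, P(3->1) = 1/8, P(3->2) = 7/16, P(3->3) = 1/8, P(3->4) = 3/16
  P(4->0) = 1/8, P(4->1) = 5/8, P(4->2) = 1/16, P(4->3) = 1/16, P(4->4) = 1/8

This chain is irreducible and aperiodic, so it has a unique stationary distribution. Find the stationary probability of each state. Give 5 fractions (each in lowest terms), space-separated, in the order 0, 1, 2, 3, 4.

The stationary distribution satisfies pi = pi * P, i.e.:
  pi_0 = 1/16*pi_0 + 1/16*pi_1 + 1/8*pi_2 + 1/8*pi_3 + 1/8*pi_4
  pi_1 = 3/16*pi_0 + 1/16*pi_1 + 7/16*pi_2 + 1/8*pi_3 + 5/8*pi_4
  pi_2 = 1/2*pi_0 + 5/16*pi_1 + 5/16*pi_2 + 7/16*pi_3 + 1/16*pi_4
  pi_3 = 3/16*pi_0 + 3/8*pi_1 + 1/16*pi_2 + 1/8*pi_3 + 1/16*pi_4
  pi_4 = 1/16*pi_0 + 3/16*pi_1 + 1/16*pi_2 + 3/16*pi_3 + 1/8*pi_4
with normalization: pi_0 + pi_1 + pi_2 + pi_3 + pi_4 = 1.

Using the first 4 balance equations plus normalization, the linear system A*pi = b is:
  [-15/16, 1/16, 1/8, 1/8, 1/8] . pi = 0
  [3/16, -15/16, 7/16, 1/8, 5/8] . pi = 0
  [1/2, 5/16, -11/16, 7/16, 1/16] . pi = 0
  [3/16, 3/8, 1/16, -7/8, 1/16] . pi = 0
  [1, 1, 1, 1, 1] . pi = 1

Solving yields:
  pi_0 = 2953/29149
  pi_1 = 8097/29149
  pi_2 = 28106/87447
  pi_3 = 5036/29149
  pi_4 = 11083/87447

Verification (pi * P):
  2953/29149*1/16 + 8097/29149*1/16 + 28106/87447*1/8 + 5036/29149*1/8 + 11083/87447*1/8 = 2953/29149 = pi_0  (ok)
  2953/29149*3/16 + 8097/29149*1/16 + 28106/87447*7/16 + 5036/29149*1/8 + 11083/87447*5/8 = 8097/29149 = pi_1  (ok)
  2953/29149*1/2 + 8097/29149*5/16 + 28106/87447*5/16 + 5036/29149*7/16 + 11083/87447*1/16 = 28106/87447 = pi_2  (ok)
  2953/29149*3/16 + 8097/29149*3/8 + 28106/87447*1/16 + 5036/29149*1/8 + 11083/87447*1/16 = 5036/29149 = pi_3  (ok)
  2953/29149*1/16 + 8097/29149*3/16 + 28106/87447*1/16 + 5036/29149*3/16 + 11083/87447*1/8 = 11083/87447 = pi_4  (ok)

Answer: 2953/29149 8097/29149 28106/87447 5036/29149 11083/87447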